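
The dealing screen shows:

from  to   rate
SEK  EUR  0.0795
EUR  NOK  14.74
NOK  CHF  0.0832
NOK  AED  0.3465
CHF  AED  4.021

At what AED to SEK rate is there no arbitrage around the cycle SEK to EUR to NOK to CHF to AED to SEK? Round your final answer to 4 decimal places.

2.5508

Known legs of the cycle: 0.0795 × 14.74 × 0.0832 × 4.021 = 0.392032445376
For no arbitrage the full-cycle product must be 1, so the missing rate is 1 / 0.392032445376 ≈ 2.550809.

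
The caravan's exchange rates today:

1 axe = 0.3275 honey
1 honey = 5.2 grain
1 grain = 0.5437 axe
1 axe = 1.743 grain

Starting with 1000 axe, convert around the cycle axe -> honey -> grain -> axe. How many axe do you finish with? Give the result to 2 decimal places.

1000 axe × 0.3275 = 327.5 honey
327.5 honey × 5.2 = 1703 grain
1703 grain × 0.5437 = 925.9211 axe

925.92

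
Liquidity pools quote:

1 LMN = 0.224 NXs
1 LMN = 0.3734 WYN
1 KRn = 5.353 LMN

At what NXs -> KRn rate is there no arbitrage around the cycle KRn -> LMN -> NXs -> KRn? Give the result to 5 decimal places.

0.83398

Known legs of the cycle: 5.353 × 0.224 = 1.199072
For no arbitrage the full-cycle product must be 1, so the missing rate is 1 / 1.199072 ≈ 0.8339783.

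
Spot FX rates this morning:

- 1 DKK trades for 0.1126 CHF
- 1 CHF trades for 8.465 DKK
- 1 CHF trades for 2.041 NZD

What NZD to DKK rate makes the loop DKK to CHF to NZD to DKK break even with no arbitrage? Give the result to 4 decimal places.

Known legs of the cycle: 0.1126 × 2.041 = 0.2298166
For no arbitrage the full-cycle product must be 1, so the missing rate is 1 / 0.2298166 ≈ 4.351296.

4.3513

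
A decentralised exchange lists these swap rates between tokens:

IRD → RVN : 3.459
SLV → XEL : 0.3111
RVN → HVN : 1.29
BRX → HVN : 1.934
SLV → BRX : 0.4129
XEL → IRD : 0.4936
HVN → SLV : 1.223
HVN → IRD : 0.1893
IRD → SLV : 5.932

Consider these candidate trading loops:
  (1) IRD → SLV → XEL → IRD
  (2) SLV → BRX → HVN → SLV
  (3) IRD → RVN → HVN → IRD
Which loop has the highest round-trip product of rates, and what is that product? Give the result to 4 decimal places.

(1) 5.932 × 0.3111 × 0.4936 = 0.91091
(2) 0.4129 × 1.934 × 1.223 = 0.97662
(3) 3.459 × 1.29 × 0.1893 = 0.84468
Highest is cycle (2) at 0.9766 (≤1, no arbitrage).

0.9766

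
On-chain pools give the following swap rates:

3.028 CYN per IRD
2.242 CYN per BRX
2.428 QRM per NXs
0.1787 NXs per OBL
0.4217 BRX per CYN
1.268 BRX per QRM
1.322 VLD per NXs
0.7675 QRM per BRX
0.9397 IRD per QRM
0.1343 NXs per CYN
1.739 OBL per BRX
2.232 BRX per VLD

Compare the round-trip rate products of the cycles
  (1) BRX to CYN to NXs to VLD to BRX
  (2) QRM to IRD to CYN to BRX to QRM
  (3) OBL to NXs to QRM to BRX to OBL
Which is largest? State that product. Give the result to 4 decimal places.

0.9567

(1) 2.242 × 0.1343 × 1.322 × 2.232 = 0.88846
(2) 0.9397 × 3.028 × 0.4217 × 0.7675 = 0.92093
(3) 0.1787 × 2.428 × 1.268 × 1.739 = 0.95674
Highest is cycle (3) at 0.9567 (≤1, no arbitrage).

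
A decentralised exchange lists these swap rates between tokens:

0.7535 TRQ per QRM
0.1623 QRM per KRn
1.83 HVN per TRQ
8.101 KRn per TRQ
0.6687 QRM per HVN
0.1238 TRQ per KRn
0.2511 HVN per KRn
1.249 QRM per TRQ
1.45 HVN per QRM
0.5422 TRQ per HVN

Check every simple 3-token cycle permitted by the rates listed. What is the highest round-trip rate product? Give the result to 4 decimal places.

1.1029

TRQ→KRn→HVN→TRQ: 8.101 × 0.2511 × 0.5422 = 1.10292
QRM→TRQ→KRn→QRM: 0.7535 × 8.101 × 0.1623 = 0.99070
QRM→HVN→TRQ→QRM: 1.45 × 0.5422 × 1.249 = 0.98195
QRM→TRQ→HVN→QRM: 0.7535 × 1.83 × 0.6687 = 0.92207
Maximum is TRQ→KRn→HVN→TRQ at 1.1029; arbitrage exists.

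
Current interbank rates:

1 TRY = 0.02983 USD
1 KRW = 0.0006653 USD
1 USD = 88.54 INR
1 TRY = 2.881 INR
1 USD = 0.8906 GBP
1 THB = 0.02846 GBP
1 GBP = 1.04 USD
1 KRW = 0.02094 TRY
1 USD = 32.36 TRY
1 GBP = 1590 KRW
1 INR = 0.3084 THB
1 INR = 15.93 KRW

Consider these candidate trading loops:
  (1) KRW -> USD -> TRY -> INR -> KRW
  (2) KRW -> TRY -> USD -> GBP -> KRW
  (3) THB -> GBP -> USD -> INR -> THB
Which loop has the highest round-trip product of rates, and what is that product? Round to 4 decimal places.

(1) 0.0006653 × 32.36 × 2.881 × 15.93 = 0.98806
(2) 0.02094 × 0.02983 × 0.8906 × 1590 = 0.88452
(3) 0.02846 × 1.04 × 88.54 × 0.3084 = 0.80821
Highest is cycle (1) at 0.9881 (≤1, no arbitrage).

0.9881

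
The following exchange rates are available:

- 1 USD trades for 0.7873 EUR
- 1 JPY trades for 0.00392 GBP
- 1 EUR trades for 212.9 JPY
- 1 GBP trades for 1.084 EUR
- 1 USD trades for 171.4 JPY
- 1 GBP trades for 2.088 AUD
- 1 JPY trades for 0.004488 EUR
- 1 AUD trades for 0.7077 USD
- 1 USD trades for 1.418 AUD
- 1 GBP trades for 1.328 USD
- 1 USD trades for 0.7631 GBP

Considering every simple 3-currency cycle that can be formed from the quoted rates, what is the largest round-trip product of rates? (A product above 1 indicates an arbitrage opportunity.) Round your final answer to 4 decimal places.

1.1276

AUD→USD→GBP→AUD: 0.7077 × 0.7631 × 2.088 = 1.12762
EUR→JPY→GBP→EUR: 212.9 × 0.00392 × 1.084 = 0.90467
JPY→GBP→USD→JPY: 0.00392 × 1.328 × 171.4 = 0.89227
Maximum is AUD→USD→GBP→AUD at 1.1276; arbitrage exists.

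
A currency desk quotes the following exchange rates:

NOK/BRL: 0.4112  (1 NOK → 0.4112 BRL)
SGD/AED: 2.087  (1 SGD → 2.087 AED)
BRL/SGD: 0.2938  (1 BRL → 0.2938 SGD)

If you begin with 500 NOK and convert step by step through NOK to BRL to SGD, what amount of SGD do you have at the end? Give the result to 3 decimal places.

60.405

500 NOK × 0.4112 = 205.6 BRL
205.6 BRL × 0.2938 = 60.40528 SGD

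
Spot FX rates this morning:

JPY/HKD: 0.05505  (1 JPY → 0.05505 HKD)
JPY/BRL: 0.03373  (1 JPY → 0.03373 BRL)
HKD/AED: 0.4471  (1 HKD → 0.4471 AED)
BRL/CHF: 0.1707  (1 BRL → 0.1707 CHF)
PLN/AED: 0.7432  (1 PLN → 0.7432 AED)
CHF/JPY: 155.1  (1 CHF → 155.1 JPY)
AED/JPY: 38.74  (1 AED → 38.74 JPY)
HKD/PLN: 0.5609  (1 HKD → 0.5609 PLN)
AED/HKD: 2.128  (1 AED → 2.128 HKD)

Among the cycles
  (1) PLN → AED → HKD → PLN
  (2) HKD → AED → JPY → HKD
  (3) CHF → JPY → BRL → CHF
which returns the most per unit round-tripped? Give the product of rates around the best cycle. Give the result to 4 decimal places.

(1) 0.7432 × 2.128 × 0.5609 = 0.88708
(2) 0.4471 × 38.74 × 0.05505 = 0.95350
(3) 155.1 × 0.03373 × 0.1707 = 0.89302
Highest is cycle (2) at 0.9535 (≤1, no arbitrage).

0.9535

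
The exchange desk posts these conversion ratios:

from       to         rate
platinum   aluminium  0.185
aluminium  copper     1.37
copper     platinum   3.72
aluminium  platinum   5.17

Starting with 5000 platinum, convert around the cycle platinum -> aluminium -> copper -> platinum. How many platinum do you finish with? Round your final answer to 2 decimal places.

5000 platinum × 0.185 = 925 aluminium
925 aluminium × 1.37 = 1267.25 copper
1267.25 copper × 3.72 = 4714.17 platinum

4714.17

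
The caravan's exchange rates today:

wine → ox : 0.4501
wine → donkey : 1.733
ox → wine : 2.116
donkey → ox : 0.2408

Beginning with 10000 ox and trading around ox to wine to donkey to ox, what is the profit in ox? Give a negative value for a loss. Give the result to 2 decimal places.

10000 ox × 2.116 = 21160 wine
21160 wine × 1.733 = 36670.28 donkey
36670.28 donkey × 0.2408 = 8830.203424 ox
Net change: 8830.203424 − 10000 = -1169.796576 ox

-1169.80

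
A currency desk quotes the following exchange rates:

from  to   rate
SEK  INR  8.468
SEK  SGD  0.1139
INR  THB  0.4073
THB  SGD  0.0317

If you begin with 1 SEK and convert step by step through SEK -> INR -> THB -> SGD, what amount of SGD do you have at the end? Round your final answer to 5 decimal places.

1 SEK × 8.468 = 8.468 INR
8.468 INR × 0.4073 = 3.4490164 THB
3.4490164 THB × 0.0317 = 0.10933381988 SGD

0.10933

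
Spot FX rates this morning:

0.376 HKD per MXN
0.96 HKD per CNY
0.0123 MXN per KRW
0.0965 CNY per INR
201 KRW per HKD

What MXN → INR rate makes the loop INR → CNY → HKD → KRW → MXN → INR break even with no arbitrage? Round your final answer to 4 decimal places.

Known legs of the cycle: 0.0965 × 0.96 × 201 × 0.0123 = 0.229033872
For no arbitrage the full-cycle product must be 1, so the missing rate is 1 / 0.229033872 ≈ 4.366166.

4.3662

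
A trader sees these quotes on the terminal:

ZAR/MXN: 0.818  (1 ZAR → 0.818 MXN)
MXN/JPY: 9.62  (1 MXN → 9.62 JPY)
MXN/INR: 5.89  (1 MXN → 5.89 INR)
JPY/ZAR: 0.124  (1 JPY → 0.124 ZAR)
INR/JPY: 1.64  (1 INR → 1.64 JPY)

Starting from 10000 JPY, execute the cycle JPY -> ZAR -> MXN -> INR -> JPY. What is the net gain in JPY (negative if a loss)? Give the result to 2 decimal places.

-202.07

10000 JPY × 0.124 = 1240 ZAR
1240 ZAR × 0.818 = 1014.32 MXN
1014.32 MXN × 5.89 = 5974.3448 INR
5974.3448 INR × 1.64 = 9797.925472 JPY
Net change: 9797.925472 − 10000 = -202.074528 JPY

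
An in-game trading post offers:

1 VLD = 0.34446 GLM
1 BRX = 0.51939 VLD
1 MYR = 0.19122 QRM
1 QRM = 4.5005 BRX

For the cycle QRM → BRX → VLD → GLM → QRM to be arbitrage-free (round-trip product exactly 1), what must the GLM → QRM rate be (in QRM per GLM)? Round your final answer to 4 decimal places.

1.2420

Known legs of the cycle: 4.5005 × 0.51939 × 0.34446 = 0.8051803118397
For no arbitrage the full-cycle product must be 1, so the missing rate is 1 / 0.8051803118397 ≈ 1.241958.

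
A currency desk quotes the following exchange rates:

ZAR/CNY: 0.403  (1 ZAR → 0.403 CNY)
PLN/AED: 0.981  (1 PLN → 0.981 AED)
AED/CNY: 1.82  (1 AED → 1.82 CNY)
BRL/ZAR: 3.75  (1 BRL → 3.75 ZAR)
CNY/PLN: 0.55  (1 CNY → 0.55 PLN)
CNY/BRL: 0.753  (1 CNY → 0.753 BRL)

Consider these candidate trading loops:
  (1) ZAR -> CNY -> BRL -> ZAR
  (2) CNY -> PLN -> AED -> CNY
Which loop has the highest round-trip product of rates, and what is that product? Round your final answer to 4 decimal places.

(1) 0.403 × 0.753 × 3.75 = 1.13797
(2) 0.55 × 0.981 × 1.82 = 0.98198
Highest is cycle (1) at 1.1380 (>1, arbitrage).

1.1380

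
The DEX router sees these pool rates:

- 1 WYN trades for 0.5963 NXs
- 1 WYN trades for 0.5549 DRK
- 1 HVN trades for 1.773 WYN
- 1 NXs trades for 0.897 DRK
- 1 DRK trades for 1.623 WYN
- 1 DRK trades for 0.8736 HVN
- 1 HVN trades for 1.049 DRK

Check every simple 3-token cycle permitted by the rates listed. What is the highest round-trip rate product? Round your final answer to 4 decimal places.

WYN→NXs→DRK→WYN: 0.5963 × 0.897 × 1.623 = 0.86811
HVN→WYN→DRK→HVN: 1.773 × 0.5549 × 0.8736 = 0.85948
Maximum is WYN→NXs→DRK→WYN at 0.8681; no arbitrage — every cycle loses value.

0.8681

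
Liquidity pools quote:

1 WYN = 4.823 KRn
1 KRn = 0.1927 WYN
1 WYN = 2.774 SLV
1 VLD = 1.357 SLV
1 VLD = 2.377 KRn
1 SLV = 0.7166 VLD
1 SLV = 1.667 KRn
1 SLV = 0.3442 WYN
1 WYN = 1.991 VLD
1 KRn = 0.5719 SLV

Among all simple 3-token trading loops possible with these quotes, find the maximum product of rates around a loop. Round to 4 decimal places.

0.9742

KRn→SLV→VLD→KRn: 0.5719 × 0.7166 × 2.377 = 0.97415
WYN→KRn→SLV→WYN: 4.823 × 0.5719 × 0.3442 = 0.94940
WYN→VLD→SLV→WYN: 1.991 × 1.357 × 0.3442 = 0.92996
WYN→VLD→KRn→WYN: 1.991 × 2.377 × 0.1927 = 0.91197
WYN→SLV→KRn→WYN: 2.774 × 1.667 × 0.1927 = 0.89109
Maximum is KRn→SLV→VLD→KRn at 0.9742; no arbitrage — every cycle loses value.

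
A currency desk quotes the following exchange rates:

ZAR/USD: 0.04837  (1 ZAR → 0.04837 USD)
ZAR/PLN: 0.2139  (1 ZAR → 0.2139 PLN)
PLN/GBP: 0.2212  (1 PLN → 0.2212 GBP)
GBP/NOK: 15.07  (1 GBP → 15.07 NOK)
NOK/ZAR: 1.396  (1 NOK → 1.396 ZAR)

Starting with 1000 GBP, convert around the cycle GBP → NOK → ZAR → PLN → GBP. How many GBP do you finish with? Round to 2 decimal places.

995.39

1000 GBP × 15.07 = 15070 NOK
15070 NOK × 1.396 = 21037.72 ZAR
21037.72 ZAR × 0.2139 = 4499.968308 PLN
4499.968308 PLN × 0.2212 = 995.3929897296 GBP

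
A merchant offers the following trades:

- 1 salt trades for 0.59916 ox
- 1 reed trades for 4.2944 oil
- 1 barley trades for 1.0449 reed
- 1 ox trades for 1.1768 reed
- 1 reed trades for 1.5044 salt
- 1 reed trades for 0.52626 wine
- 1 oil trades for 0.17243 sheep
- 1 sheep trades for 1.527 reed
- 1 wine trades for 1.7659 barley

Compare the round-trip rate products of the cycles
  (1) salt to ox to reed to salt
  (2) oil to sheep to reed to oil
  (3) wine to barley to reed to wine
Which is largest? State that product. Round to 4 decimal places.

(1) 0.59916 × 1.1768 × 1.5044 = 1.06074
(2) 0.17243 × 1.527 × 4.2944 = 1.13072
(3) 1.7659 × 1.0449 × 0.52626 = 0.97105
Highest is cycle (2) at 1.1307 (>1, arbitrage).

1.1307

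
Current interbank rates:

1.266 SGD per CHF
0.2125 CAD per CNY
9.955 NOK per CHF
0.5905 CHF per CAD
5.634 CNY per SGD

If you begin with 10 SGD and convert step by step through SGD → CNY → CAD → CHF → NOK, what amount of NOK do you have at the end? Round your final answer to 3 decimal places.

10 SGD × 5.634 = 56.34 CNY
56.34 CNY × 0.2125 = 11.97225 CAD
11.97225 CAD × 0.5905 = 7.069613625 CHF
7.069613625 CHF × 9.955 = 70.378003636875 NOK

70.378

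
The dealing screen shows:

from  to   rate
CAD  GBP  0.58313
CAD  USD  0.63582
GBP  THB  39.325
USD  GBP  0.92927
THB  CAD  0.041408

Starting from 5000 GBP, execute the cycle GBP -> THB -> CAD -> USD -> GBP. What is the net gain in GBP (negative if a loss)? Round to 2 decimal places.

-189.40

5000 GBP × 39.325 = 196625 THB
196625 THB × 0.041408 = 8141.848 CAD
8141.848 CAD × 0.63582 = 5176.74979536 USD
5176.74979536 USD × 0.92927 = 4810.5982823341872 GBP
Net change: 4810.5982823341872 − 5000 = -189.4017176658128 GBP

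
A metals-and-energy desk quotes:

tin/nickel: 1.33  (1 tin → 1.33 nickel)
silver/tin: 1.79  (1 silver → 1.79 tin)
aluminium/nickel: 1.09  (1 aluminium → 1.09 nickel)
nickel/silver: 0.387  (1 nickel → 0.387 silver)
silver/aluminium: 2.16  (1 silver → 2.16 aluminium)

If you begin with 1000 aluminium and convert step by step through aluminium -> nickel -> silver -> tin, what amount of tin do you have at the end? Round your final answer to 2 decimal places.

755.08

1000 aluminium × 1.09 = 1090 nickel
1090 nickel × 0.387 = 421.83 silver
421.83 silver × 1.79 = 755.0757 tin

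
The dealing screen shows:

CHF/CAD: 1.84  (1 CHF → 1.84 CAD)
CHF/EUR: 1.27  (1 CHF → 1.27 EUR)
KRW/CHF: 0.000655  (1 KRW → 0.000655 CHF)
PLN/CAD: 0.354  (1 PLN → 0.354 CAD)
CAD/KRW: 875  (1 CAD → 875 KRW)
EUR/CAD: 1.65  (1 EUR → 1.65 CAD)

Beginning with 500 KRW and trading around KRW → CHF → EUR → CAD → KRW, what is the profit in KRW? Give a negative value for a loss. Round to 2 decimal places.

500 KRW × 0.000655 = 0.3275 CHF
0.3275 CHF × 1.27 = 0.415925 EUR
0.415925 EUR × 1.65 = 0.68627625 CAD
0.68627625 CAD × 875 = 600.49171875 KRW
Net change: 600.49171875 − 500 = 100.49171875 KRW

100.49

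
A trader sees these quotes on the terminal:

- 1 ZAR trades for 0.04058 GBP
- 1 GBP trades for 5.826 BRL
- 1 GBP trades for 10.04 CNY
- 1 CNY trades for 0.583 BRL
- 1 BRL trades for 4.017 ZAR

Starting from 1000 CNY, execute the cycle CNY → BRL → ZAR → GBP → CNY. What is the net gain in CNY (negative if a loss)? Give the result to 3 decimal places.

1000 CNY × 0.583 = 583 BRL
583 BRL × 4.017 = 2341.911 ZAR
2341.911 ZAR × 0.04058 = 95.03474838 GBP
95.03474838 GBP × 10.04 = 954.1488737352 CNY
Net change: 954.1488737352 − 1000 = -45.8511262648 CNY

-45.851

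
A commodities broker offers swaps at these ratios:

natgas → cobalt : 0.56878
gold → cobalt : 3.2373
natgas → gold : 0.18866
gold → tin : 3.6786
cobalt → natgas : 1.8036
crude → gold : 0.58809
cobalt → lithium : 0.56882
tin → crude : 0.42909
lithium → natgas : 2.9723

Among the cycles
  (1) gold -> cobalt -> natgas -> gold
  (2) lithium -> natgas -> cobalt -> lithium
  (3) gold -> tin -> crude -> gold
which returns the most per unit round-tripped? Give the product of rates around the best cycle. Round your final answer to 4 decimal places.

1.1015

(1) 3.2373 × 1.8036 × 0.18866 = 1.10155
(2) 2.9723 × 0.56878 × 0.56882 = 0.96164
(3) 3.6786 × 0.42909 × 0.58809 = 0.92827
Highest is cycle (1) at 1.1015 (>1, arbitrage).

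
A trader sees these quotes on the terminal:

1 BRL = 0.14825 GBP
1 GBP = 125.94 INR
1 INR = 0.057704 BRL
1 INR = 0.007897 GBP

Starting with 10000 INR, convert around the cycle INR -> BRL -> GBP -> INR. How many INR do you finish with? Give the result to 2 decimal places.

10000 INR × 0.057704 = 577.04 BRL
577.04 BRL × 0.14825 = 85.54618 GBP
85.54618 GBP × 125.94 = 10773.6859092 INR

10773.69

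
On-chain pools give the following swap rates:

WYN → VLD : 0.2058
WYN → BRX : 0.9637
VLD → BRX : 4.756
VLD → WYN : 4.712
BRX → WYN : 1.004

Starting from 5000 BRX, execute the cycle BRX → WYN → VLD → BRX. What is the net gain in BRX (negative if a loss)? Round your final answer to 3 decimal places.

5000 BRX × 1.004 = 5020 WYN
5020 WYN × 0.2058 = 1033.116 VLD
1033.116 VLD × 4.756 = 4913.499696 BRX
Net change: 4913.499696 − 5000 = -86.500304 BRX

-86.500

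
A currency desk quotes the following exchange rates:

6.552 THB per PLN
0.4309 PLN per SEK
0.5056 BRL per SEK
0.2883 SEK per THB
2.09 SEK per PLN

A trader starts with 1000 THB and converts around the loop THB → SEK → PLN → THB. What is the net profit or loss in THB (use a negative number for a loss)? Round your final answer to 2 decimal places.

-186.06

1000 THB × 0.2883 = 288.3 SEK
288.3 SEK × 0.4309 = 124.22847 PLN
124.22847 PLN × 6.552 = 813.94493544 THB
Net change: 813.94493544 − 1000 = -186.05506456 THB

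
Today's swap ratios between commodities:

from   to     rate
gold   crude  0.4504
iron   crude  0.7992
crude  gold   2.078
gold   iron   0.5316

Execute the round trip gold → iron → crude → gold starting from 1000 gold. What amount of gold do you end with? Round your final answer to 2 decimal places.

1000 gold × 0.5316 = 531.6 iron
531.6 iron × 0.7992 = 424.85472 crude
424.85472 crude × 2.078 = 882.84810816 gold

882.85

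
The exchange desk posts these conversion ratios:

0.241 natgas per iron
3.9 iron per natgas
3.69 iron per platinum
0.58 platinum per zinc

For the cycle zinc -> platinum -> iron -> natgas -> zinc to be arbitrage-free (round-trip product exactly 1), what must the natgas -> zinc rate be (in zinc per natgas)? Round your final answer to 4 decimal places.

Known legs of the cycle: 0.58 × 3.69 × 0.241 = 0.5157882
For no arbitrage the full-cycle product must be 1, so the missing rate is 1 / 0.5157882 ≈ 1.938780.

1.9388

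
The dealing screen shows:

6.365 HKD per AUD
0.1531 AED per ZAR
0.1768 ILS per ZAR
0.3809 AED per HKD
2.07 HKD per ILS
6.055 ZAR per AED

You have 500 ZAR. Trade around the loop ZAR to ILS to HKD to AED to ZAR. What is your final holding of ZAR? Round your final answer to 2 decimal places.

500 ZAR × 0.1768 = 88.4 ILS
88.4 ILS × 2.07 = 182.988 HKD
182.988 HKD × 0.3809 = 69.7001292 AED
69.7001292 AED × 6.055 = 422.034282306 ZAR

422.03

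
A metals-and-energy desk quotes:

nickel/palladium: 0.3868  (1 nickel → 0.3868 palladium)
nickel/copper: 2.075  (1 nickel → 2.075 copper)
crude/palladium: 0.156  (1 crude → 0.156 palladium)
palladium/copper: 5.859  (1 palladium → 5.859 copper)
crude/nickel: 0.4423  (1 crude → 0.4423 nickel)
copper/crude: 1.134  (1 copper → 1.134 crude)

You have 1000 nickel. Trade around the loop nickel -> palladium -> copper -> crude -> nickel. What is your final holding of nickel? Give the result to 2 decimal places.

1136.68

1000 nickel × 0.3868 = 386.8 palladium
386.8 palladium × 5.859 = 2266.2612 copper
2266.2612 copper × 1.134 = 2569.9402008 crude
2569.9402008 crude × 0.4423 = 1136.68455081384 nickel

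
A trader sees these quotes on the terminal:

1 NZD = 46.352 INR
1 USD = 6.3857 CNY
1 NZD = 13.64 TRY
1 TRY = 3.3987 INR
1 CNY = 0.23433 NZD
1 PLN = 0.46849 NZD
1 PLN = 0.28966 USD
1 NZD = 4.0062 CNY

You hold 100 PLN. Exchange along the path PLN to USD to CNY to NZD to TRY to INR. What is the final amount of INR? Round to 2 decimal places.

100 PLN × 0.28966 = 28.966 USD
28.966 USD × 6.3857 = 184.9681862 CNY
184.9681862 CNY × 0.23433 = 43.343595072246 NZD
43.343595072246 NZD × 13.64 = 591.20663678543544 TRY
591.20663678543544 TRY × 3.3987 = 2009.333996442659429928 INR

2009.33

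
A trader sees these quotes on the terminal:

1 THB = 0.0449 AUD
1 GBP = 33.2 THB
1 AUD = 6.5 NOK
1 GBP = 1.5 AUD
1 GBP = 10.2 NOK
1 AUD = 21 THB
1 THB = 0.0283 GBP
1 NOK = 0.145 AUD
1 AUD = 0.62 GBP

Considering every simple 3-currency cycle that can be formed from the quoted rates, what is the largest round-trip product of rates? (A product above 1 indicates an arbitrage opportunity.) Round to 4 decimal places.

0.9242

AUD→GBP→THB→AUD: 0.62 × 33.2 × 0.0449 = 0.92422
AUD→GBP→NOK→AUD: 0.62 × 10.2 × 0.145 = 0.91698
AUD→THB→GBP→AUD: 21 × 0.0283 × 1.5 = 0.89145
Maximum is AUD→GBP→THB→AUD at 0.9242; no arbitrage — every cycle loses value.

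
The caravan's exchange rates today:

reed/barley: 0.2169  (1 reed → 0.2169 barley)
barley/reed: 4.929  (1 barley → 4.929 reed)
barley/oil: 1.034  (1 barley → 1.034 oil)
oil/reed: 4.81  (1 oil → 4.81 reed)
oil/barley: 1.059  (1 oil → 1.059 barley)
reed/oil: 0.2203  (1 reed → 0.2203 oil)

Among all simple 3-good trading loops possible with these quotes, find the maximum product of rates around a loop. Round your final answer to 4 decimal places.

1.1499

oil→barley→reed→oil: 1.059 × 4.929 × 0.2203 = 1.14992
oil→reed→barley→oil: 4.81 × 0.2169 × 1.034 = 1.07876
Maximum is oil→barley→reed→oil at 1.1499; arbitrage exists.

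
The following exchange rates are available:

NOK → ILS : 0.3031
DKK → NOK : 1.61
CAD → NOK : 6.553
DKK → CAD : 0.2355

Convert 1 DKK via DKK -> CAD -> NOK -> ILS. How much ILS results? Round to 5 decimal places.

1 DKK × 0.2355 = 0.2355 CAD
0.2355 CAD × 6.553 = 1.5432315 NOK
1.5432315 NOK × 0.3031 = 0.46775346765 ILS

0.46775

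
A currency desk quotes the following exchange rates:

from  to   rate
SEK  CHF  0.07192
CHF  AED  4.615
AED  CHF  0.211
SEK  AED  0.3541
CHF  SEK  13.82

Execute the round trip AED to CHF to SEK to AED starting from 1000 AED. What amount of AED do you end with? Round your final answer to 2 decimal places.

1000 AED × 0.211 = 211 CHF
211 CHF × 13.82 = 2916.02 SEK
2916.02 SEK × 0.3541 = 1032.562682 AED

1032.56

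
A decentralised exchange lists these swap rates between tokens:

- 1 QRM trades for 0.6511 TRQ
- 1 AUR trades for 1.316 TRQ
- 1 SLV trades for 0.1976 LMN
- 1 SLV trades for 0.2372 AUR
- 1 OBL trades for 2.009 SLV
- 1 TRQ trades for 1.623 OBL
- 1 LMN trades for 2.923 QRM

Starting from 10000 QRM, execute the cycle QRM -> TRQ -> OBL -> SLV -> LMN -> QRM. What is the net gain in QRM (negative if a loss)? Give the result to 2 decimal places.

10000 QRM × 0.6511 = 6511 TRQ
6511 TRQ × 1.623 = 10567.353 OBL
10567.353 OBL × 2.009 = 21229.812177 SLV
21229.812177 SLV × 0.1976 = 4195.0108861752 LMN
4195.0108861752 LMN × 2.923 = 12262.0168202901096 QRM
Net change: 12262.0168202901096 − 10000 = 2262.0168202901096 QRM

2262.02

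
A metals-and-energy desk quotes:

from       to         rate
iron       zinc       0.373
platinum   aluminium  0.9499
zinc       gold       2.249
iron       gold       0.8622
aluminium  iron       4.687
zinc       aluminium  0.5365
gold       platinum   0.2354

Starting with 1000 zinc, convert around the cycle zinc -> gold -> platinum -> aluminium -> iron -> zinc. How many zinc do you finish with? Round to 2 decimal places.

879.18

1000 zinc × 2.249 = 2249 gold
2249 gold × 0.2354 = 529.4146 platinum
529.4146 platinum × 0.9499 = 502.89092854 aluminium
502.89092854 aluminium × 4.687 = 2357.04978206698 iron
2357.04978206698 iron × 0.373 = 879.17956871098354 zinc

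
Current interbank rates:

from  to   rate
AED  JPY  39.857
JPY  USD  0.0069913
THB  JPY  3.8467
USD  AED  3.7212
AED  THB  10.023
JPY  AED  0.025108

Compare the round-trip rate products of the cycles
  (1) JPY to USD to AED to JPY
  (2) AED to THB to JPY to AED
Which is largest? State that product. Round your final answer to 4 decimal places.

1.0369

(1) 0.0069913 × 3.7212 × 39.857 = 1.03692
(2) 10.023 × 3.8467 × 0.025108 = 0.96805
Highest is cycle (1) at 1.0369 (>1, arbitrage).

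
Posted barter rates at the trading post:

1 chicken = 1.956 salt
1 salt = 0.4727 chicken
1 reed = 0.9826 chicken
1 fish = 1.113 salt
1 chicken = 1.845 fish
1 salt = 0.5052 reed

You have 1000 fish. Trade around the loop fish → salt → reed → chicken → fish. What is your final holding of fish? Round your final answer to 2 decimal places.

1019.37

1000 fish × 1.113 = 1113 salt
1113 salt × 0.5052 = 562.2876 reed
562.2876 reed × 0.9826 = 552.50379576 chicken
552.50379576 chicken × 1.845 = 1019.3695031772 fish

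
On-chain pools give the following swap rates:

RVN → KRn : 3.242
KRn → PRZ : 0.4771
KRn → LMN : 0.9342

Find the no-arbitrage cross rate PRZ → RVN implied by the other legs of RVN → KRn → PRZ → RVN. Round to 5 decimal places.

Known legs of the cycle: 3.242 × 0.4771 = 1.5467582
For no arbitrage the full-cycle product must be 1, so the missing rate is 1 / 1.5467582 ≈ 0.6465135.

0.64651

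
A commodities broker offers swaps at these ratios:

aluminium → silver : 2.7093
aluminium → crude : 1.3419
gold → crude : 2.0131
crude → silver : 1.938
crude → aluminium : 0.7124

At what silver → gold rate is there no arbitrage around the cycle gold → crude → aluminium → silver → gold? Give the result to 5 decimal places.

Known legs of the cycle: 2.0131 × 0.7124 × 2.7093 = 3.885495019692
For no arbitrage the full-cycle product must be 1, so the missing rate is 1 / 3.885495019692 ≈ 0.2573675.

0.25737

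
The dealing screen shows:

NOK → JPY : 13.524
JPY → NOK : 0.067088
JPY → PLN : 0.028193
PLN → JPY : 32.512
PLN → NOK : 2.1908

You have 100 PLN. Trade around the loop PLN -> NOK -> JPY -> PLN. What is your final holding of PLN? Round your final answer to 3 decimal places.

83.531

100 PLN × 2.1908 = 219.08 NOK
219.08 NOK × 13.524 = 2962.83792 JPY
2962.83792 JPY × 0.028193 = 83.53128947856 PLN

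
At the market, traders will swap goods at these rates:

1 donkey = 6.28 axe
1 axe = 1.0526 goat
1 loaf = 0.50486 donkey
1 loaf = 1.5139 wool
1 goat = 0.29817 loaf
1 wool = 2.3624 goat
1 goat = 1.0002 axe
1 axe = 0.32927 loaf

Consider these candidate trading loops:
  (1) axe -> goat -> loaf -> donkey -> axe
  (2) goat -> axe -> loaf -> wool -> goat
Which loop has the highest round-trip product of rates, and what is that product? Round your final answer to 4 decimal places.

(1) 1.0526 × 0.29817 × 0.50486 × 6.28 = 0.99508
(2) 1.0002 × 0.32927 × 1.5139 × 2.3624 = 1.17785
Highest is cycle (2) at 1.1778 (>1, arbitrage).

1.1778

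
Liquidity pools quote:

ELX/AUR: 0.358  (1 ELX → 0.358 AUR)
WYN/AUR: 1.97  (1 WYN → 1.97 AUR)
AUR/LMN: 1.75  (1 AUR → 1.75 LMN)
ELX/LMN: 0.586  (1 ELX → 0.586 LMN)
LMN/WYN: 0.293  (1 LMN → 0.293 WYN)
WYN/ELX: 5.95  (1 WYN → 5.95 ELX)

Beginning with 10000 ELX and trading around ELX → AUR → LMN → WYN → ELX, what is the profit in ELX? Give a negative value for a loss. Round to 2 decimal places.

10000 ELX × 0.358 = 3580 AUR
3580 AUR × 1.75 = 6265 LMN
6265 LMN × 0.293 = 1835.645 WYN
1835.645 WYN × 5.95 = 10922.08775 ELX
Net change: 10922.08775 − 10000 = 922.08775 ELX

922.09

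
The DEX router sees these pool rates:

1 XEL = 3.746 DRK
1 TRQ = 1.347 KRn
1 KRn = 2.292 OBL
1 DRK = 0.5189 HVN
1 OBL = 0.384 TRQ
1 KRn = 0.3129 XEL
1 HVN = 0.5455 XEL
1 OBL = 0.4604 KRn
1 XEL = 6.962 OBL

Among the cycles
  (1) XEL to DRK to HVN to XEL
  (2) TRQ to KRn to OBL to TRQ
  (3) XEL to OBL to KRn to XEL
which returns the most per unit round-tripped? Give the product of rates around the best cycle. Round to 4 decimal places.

(1) 3.746 × 0.5189 × 0.5455 = 1.06034
(2) 1.347 × 2.292 × 0.384 = 1.18553
(3) 6.962 × 0.4604 × 0.3129 = 1.00294
Highest is cycle (2) at 1.1855 (>1, arbitrage).

1.1855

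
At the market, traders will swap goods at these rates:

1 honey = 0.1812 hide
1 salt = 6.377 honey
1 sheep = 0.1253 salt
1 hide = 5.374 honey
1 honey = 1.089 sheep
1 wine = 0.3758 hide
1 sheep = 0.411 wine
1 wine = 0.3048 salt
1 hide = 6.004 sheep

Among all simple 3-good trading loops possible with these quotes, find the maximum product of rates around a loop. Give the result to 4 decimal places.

0.9273

wine→hide→sheep→wine: 0.3758 × 6.004 × 0.411 = 0.92734
honey→sheep→salt→honey: 1.089 × 0.1253 × 6.377 = 0.87015
Maximum is wine→hide→sheep→wine at 0.9273; no arbitrage — every cycle loses value.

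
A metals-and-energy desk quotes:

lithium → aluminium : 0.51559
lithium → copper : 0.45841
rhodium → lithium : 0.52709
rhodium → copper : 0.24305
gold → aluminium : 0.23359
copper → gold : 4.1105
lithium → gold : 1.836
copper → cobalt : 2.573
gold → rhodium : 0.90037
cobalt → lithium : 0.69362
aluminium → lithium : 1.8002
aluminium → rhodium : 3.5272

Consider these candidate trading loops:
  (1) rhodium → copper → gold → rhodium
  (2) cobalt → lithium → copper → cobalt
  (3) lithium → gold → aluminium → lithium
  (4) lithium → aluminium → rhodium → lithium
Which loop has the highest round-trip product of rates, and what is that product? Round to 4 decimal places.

0.9586

(1) 0.24305 × 4.1105 × 0.90037 = 0.89952
(2) 0.69362 × 0.45841 × 2.573 = 0.81812
(3) 1.836 × 0.23359 × 1.8002 = 0.77205
(4) 0.51559 × 3.5272 × 0.52709 = 0.95856
Highest is cycle (4) at 0.9586 (≤1, no arbitrage).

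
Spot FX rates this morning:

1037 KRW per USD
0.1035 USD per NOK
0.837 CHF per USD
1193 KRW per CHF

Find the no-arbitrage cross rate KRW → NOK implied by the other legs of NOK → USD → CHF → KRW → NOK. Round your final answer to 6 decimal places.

Known legs of the cycle: 0.1035 × 0.837 × 1193 = 103.3489935
For no arbitrage the full-cycle product must be 1, so the missing rate is 1 / 103.3489935 ≈ 0.00967595.

0.009676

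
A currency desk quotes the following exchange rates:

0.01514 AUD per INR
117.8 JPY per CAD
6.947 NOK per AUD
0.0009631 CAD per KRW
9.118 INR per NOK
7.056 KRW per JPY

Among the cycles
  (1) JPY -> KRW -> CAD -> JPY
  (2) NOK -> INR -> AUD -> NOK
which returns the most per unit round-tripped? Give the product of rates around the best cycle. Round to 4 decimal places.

(1) 7.056 × 0.0009631 × 117.8 = 0.80053
(2) 9.118 × 0.01514 × 6.947 = 0.95901
Highest is cycle (2) at 0.9590 (≤1, no arbitrage).

0.9590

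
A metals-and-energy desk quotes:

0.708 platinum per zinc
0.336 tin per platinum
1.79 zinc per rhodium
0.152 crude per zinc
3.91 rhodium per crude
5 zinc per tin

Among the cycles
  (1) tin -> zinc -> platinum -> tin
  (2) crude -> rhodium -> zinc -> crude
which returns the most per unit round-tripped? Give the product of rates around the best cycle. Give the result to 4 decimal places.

(1) 5 × 0.708 × 0.336 = 1.18944
(2) 3.91 × 1.79 × 0.152 = 1.06383
Highest is cycle (1) at 1.1894 (>1, arbitrage).

1.1894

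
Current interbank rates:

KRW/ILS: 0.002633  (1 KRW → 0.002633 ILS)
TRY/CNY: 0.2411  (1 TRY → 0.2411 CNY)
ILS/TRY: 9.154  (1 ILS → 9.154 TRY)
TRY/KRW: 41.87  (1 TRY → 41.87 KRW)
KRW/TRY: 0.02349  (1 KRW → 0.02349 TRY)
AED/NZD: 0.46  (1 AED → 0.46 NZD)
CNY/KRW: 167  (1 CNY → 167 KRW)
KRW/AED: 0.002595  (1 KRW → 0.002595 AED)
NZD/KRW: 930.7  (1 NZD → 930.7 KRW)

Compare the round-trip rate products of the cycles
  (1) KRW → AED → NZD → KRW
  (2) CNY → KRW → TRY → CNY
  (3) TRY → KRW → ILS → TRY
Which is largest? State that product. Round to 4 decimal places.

(1) 0.002595 × 0.46 × 930.7 = 1.11098
(2) 167 × 0.02349 × 0.2411 = 0.94579
(3) 41.87 × 0.002633 × 9.154 = 1.00917
Highest is cycle (1) at 1.1110 (>1, arbitrage).

1.1110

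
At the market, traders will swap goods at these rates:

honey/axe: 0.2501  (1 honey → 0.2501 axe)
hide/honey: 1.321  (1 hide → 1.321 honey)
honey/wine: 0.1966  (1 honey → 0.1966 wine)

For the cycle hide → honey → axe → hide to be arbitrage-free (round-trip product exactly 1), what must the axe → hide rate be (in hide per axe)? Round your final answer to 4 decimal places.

3.0268

Known legs of the cycle: 1.321 × 0.2501 = 0.3303821
For no arbitrage the full-cycle product must be 1, so the missing rate is 1 / 0.3303821 ≈ 3.026798.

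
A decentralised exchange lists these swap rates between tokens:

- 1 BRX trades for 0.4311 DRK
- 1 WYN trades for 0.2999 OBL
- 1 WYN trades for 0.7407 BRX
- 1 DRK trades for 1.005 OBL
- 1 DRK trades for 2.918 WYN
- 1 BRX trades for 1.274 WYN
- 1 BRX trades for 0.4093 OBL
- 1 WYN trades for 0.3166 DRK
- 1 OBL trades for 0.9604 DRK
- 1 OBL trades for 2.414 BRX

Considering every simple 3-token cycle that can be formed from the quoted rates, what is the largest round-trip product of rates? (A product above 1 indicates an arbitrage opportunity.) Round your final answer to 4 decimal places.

DRK→OBL→BRX→DRK: 1.005 × 2.414 × 0.4311 = 1.04588
DRK→WYN→BRX→DRK: 2.918 × 0.7407 × 0.4311 = 0.93176
BRX→WYN→OBL→BRX: 1.274 × 0.2999 × 2.414 = 0.92232
DRK→WYN→OBL→DRK: 2.918 × 0.2999 × 0.9604 = 0.84045
Maximum is DRK→OBL→BRX→DRK at 1.0459; arbitrage exists.

1.0459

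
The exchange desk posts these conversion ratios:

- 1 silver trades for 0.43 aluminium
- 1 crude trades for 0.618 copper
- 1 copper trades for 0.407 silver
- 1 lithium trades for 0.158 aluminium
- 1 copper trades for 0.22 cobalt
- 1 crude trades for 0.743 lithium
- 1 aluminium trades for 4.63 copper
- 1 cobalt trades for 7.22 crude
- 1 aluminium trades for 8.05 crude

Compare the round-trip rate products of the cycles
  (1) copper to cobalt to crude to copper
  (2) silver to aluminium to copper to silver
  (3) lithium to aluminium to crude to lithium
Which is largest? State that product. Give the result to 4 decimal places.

0.9816

(1) 0.22 × 7.22 × 0.618 = 0.98163
(2) 0.43 × 4.63 × 0.407 = 0.81030
(3) 0.158 × 8.05 × 0.743 = 0.94502
Highest is cycle (1) at 0.9816 (≤1, no arbitrage).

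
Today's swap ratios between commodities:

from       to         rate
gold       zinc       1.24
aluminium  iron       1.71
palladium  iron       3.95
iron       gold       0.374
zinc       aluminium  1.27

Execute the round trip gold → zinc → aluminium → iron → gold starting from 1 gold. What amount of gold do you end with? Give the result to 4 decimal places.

1.0071

1 gold × 1.24 = 1.24 zinc
1.24 zinc × 1.27 = 1.5748 aluminium
1.5748 aluminium × 1.71 = 2.692908 iron
2.692908 iron × 0.374 = 1.007147592 gold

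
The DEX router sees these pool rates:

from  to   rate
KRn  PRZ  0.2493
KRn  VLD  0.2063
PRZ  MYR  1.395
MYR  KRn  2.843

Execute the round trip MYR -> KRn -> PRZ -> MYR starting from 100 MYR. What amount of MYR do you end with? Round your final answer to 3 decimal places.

100 MYR × 2.843 = 284.3 KRn
284.3 KRn × 0.2493 = 70.87599 PRZ
70.87599 PRZ × 1.395 = 98.87200605 MYR

98.872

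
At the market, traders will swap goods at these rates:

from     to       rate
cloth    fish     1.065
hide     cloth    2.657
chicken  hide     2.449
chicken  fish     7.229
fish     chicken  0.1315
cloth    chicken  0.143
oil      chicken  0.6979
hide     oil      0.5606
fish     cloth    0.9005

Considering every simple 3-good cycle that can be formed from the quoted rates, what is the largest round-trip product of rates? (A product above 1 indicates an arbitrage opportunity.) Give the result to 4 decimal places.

0.9582

chicken→hide→oil→chicken: 2.449 × 0.5606 × 0.6979 = 0.95815
chicken→fish→cloth→chicken: 7.229 × 0.9005 × 0.143 = 0.93089
chicken→hide→cloth→chicken: 2.449 × 2.657 × 0.143 = 0.93050
Maximum is chicken→hide→oil→chicken at 0.9582; no arbitrage — every cycle loses value.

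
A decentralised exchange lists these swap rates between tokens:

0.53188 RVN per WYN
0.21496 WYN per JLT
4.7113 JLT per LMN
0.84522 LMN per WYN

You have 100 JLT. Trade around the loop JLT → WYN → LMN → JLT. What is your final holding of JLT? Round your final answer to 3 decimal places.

100 JLT × 0.21496 = 21.496 WYN
21.496 WYN × 0.84522 = 18.16884912 LMN
18.16884912 LMN × 4.7113 = 85.598898859056 JLT

85.599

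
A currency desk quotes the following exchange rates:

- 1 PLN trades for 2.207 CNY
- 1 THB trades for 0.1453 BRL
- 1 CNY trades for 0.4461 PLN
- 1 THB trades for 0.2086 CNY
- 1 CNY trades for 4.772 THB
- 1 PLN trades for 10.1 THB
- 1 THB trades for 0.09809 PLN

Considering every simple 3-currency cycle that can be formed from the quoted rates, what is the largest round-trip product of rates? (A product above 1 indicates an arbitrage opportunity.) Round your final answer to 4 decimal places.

CNY→THB→PLN→CNY: 4.772 × 0.09809 × 2.207 = 1.03306
CNY→PLN→THB→CNY: 0.4461 × 10.1 × 0.2086 = 0.93987
Maximum is CNY→THB→PLN→CNY at 1.0331; arbitrage exists.

1.0331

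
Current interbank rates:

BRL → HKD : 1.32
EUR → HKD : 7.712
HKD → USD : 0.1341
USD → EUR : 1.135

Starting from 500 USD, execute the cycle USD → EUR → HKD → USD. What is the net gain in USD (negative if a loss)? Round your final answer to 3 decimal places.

86.897

500 USD × 1.135 = 567.5 EUR
567.5 EUR × 7.712 = 4376.56 HKD
4376.56 HKD × 0.1341 = 586.896696 USD
Net change: 586.896696 − 500 = 86.896696 USD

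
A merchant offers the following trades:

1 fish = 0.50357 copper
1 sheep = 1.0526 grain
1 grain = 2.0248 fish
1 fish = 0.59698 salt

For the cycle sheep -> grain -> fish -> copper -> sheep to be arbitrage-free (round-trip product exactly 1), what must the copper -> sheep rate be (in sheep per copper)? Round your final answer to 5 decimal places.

0.93174

Known legs of the cycle: 1.0526 × 2.0248 × 0.50357 = 1.0732609969936
For no arbitrage the full-cycle product must be 1, so the missing rate is 1 / 1.0732609969936 ≈ 0.9317398.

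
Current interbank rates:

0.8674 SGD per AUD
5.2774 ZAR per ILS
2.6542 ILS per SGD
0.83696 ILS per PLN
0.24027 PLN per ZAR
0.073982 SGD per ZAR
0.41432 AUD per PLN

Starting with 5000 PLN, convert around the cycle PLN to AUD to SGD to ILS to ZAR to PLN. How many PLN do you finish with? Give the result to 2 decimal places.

6047.54

5000 PLN × 0.41432 = 2071.6 AUD
2071.6 AUD × 0.8674 = 1796.90584 SGD
1796.90584 SGD × 2.6542 = 4769.347480528 ILS
4769.347480528 ILS × 5.2774 = 25169.7543937384672 ZAR
25169.7543937384672 ZAR × 0.24027 = 6047.536888183541514144 PLN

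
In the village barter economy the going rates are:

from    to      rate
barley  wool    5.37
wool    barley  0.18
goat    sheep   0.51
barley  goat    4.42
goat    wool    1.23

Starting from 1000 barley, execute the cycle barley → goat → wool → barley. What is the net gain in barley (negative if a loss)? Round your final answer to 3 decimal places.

-21.412

1000 barley × 4.42 = 4420 goat
4420 goat × 1.23 = 5436.6 wool
5436.6 wool × 0.18 = 978.588 barley
Net change: 978.588 − 1000 = -21.412 barley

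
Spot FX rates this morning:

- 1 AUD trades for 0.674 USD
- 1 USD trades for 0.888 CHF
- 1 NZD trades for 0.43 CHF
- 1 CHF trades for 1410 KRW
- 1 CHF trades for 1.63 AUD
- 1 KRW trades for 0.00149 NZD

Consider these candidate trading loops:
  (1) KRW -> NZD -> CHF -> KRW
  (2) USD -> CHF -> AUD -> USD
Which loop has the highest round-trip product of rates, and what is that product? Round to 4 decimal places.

(1) 0.00149 × 0.43 × 1410 = 0.90339
(2) 0.888 × 1.63 × 0.674 = 0.97557
Highest is cycle (2) at 0.9756 (≤1, no arbitrage).

0.9756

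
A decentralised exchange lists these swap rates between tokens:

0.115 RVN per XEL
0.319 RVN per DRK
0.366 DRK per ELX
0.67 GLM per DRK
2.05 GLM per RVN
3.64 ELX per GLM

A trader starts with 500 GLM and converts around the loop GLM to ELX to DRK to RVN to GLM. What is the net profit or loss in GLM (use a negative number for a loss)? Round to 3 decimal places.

-64.391

500 GLM × 3.64 = 1820 ELX
1820 ELX × 0.366 = 666.12 DRK
666.12 DRK × 0.319 = 212.49228 RVN
212.49228 RVN × 2.05 = 435.609174 GLM
Net change: 435.609174 − 500 = -64.390826 GLM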